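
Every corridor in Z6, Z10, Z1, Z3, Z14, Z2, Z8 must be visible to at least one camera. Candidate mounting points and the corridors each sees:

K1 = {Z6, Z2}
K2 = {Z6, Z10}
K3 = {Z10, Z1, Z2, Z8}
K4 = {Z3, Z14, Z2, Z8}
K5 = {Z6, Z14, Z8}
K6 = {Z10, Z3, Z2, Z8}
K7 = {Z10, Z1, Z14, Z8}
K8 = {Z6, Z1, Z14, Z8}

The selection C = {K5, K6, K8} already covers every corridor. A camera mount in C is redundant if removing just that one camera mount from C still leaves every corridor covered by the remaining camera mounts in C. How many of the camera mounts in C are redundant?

Drop K5: the rest still cover every corridor — redundant.
Drop K6: Z10, Z3, Z2 uncovered — not redundant.
Drop K8: Z1 uncovered — not redundant.
1 redundant: K5.

1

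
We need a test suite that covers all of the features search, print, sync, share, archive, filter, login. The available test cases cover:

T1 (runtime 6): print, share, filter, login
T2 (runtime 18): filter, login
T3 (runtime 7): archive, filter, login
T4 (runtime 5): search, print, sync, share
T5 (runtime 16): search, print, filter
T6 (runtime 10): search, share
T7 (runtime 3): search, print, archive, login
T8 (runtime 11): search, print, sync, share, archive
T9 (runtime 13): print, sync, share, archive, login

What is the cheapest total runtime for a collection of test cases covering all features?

T3, T4 cover every feature at runtime 7 + 5 = 12.
Any cover uses at least 2 test cases; among all covering selections none totals below 12.
Greedy by coverage-per-runtime would pick T7, T4, T1 for 14 — worse than the optimum 12.

12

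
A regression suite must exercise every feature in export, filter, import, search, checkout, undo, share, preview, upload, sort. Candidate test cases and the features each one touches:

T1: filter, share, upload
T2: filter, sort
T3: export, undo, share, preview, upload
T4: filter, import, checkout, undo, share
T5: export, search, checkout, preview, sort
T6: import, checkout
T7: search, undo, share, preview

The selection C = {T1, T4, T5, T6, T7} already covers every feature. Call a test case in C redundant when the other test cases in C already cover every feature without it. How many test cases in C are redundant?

Drop T1: upload uncovered — not redundant.
Drop T4: the rest still cover every feature — redundant.
Drop T5: export, sort uncovered — not redundant.
Drop T6: the rest still cover every feature — redundant.
Drop T7: the rest still cover every feature — redundant.
3 redundant: T4, T6, T7.

3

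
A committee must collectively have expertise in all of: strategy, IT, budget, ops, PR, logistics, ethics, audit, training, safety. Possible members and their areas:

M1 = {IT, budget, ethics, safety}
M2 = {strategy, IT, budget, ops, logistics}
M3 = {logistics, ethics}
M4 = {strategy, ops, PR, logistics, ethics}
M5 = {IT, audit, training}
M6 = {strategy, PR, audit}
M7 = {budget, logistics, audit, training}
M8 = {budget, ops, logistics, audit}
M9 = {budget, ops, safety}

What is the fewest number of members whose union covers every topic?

3

M1, M4, M5 together cover {strategy, IT, budget, ops, PR, logistics, ethics, audit, training, safety} — every topic.
No 2 of the 9 members cover everything (all 36 pairs fall short), so 3 is minimum.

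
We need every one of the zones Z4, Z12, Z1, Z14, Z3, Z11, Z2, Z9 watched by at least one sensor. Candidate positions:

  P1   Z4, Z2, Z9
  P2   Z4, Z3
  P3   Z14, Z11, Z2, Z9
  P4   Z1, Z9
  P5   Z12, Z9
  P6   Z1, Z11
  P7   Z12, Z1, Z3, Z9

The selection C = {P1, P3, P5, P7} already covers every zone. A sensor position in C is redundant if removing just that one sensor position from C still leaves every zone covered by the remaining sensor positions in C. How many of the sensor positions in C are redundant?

1

Drop P1: Z4 uncovered — not redundant.
Drop P3: Z14, Z11 uncovered — not redundant.
Drop P5: the rest still cover every zone — redundant.
Drop P7: Z1, Z3 uncovered — not redundant.
1 redundant: P5.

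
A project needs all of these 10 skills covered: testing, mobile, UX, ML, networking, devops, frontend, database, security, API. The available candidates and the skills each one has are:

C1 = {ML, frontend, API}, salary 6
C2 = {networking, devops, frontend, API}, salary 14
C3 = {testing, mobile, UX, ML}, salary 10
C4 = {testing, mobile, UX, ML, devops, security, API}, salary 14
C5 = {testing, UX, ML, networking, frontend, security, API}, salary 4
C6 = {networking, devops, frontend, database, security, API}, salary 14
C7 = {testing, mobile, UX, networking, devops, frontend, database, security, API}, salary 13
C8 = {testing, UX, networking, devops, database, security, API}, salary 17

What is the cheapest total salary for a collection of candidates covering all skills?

C5, C7 cover every skill at salary 4 + 13 = 17.
Any cover uses at least 2 candidates; among all covering selections none totals below 17.

17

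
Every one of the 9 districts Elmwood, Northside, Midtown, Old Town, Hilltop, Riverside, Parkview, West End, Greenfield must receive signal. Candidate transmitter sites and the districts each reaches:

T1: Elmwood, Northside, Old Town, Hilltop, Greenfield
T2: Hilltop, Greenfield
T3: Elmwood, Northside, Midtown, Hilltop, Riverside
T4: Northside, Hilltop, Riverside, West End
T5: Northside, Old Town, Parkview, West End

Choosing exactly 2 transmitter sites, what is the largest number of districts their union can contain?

8

Choosing T3, T5 covers {Elmwood, Northside, Midtown, Old Town, Hilltop, Riverside, Parkview, West End} — 8 districts.
No choice of 2 transmitter sites does better; here Greenfield is left uncovered.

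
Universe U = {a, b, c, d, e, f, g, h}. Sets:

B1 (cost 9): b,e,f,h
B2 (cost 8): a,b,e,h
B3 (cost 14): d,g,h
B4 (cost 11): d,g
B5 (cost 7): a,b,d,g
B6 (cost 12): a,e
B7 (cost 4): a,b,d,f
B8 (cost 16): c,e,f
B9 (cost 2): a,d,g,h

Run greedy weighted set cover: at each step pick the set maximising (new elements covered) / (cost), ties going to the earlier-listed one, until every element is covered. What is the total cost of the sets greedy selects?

Pick 1: B9 adds 4 new (a, d, g, h) at cost 2 (ratio 4/2).
Pick 2: B7 adds 2 new (b, f) at cost 4 (ratio 2/4).
Pick 3: B2 adds 1 new (e) at cost 8 (ratio 1/8).
Pick 4: B8 adds 1 new (c) at cost 16 (ratio 1/16).
Greedy total cost: 2 + 4 + 8 + 16 = 30. (The true optimum is 22, so greedy overshoots here.)

30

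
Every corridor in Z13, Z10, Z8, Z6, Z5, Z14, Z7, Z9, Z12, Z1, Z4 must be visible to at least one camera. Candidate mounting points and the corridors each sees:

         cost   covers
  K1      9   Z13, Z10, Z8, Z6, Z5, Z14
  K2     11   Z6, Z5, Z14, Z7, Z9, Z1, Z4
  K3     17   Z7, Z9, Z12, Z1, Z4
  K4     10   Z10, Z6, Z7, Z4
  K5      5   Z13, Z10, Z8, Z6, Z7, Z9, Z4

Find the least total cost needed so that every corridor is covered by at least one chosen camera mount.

K1, K3 cover every corridor at cost 9 + 17 = 26.
Any cover uses at least 2 camera mounts; among all covering selections none totals below 26.
Greedy by coverage-per-cost would pick K5, K2, K3 for 33 — worse than the optimum 26.

26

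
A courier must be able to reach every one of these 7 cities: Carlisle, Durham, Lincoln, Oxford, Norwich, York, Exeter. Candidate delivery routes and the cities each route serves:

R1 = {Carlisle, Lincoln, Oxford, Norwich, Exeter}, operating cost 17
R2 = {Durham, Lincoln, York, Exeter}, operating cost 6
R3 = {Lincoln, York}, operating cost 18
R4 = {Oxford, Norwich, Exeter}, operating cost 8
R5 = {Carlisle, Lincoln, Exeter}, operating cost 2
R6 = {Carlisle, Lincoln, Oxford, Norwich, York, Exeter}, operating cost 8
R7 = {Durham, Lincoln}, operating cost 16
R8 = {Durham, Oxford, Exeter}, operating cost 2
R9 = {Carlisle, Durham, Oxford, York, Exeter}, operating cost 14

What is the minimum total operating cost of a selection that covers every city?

10

R6, R8 cover every city at operating cost 8 + 2 = 10.
Any cover uses at least 2 routes; among all covering selections none totals below 10.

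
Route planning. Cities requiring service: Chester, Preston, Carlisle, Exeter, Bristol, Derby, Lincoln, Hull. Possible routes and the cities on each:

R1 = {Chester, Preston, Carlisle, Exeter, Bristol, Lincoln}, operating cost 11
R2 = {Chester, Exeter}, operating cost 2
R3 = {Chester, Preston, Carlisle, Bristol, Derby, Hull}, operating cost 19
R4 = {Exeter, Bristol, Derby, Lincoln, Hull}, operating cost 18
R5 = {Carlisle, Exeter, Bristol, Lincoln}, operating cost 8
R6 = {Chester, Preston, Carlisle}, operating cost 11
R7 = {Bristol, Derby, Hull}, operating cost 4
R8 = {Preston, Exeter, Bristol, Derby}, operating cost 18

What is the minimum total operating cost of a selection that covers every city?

15

R1, R7 cover every city at operating cost 11 + 4 = 15.
Any cover uses at least 2 routes; among all covering selections none totals below 15.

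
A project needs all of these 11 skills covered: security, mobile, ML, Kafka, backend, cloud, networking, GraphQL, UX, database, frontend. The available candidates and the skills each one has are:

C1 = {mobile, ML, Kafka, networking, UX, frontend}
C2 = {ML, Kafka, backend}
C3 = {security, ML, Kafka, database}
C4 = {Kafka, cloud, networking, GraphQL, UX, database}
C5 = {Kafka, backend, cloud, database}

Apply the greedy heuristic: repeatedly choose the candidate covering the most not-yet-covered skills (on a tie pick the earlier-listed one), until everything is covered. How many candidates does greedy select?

4

Pick 1: C1 covers 6 new skills (mobile, ML, Kafka, networking, UX, frontend).
Pick 2: C4 covers 3 new skills (cloud, GraphQL, database).
Pick 3: C2 covers 1 new skills (backend).
Pick 4: C3 covers 1 new skills (security).
Greedy uses 4 candidates.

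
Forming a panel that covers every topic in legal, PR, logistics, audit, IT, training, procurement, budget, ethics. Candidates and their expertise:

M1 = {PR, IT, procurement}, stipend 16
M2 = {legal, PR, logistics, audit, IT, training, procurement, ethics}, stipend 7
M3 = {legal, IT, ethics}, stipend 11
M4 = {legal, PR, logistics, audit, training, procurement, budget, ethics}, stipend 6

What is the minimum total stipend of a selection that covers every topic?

M2, M4 cover every topic at stipend 7 + 6 = 13.
Any cover uses at least 2 members; among all covering selections none totals below 13.

13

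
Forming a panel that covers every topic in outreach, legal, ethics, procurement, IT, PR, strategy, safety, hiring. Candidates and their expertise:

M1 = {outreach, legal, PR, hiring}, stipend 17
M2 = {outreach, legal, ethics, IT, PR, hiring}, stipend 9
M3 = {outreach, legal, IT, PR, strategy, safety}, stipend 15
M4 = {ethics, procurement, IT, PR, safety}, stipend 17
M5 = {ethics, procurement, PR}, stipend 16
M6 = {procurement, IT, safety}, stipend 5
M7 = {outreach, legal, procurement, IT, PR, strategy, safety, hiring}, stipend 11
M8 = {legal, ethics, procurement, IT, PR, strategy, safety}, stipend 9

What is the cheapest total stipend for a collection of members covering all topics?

M2, M8 cover every topic at stipend 9 + 9 = 18.
Any cover uses at least 2 members; among all covering selections none totals below 18.

18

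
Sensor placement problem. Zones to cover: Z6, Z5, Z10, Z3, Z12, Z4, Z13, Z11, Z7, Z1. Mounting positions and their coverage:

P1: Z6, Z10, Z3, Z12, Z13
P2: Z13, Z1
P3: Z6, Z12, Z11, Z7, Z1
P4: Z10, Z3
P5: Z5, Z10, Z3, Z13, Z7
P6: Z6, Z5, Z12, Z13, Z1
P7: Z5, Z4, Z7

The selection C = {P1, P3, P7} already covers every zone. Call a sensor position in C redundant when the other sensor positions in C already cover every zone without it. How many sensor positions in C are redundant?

0

Drop P1: Z10, Z3, Z13 uncovered — not redundant.
Drop P3: Z11, Z1 uncovered — not redundant.
Drop P7: Z5, Z4 uncovered — not redundant.
None of the sensor positions in C is redundant.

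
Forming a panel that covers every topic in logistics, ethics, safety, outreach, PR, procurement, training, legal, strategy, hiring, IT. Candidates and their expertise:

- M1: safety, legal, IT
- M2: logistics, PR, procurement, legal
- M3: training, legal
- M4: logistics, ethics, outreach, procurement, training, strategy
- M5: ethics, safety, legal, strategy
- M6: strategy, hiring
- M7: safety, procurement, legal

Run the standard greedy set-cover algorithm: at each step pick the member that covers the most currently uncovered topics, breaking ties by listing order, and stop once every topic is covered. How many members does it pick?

4

Pick 1: M4 covers 6 new topics (logistics, ethics, outreach, procurement, training, strategy).
Pick 2: M1 covers 3 new topics (safety, legal, IT).
Pick 3: M2 covers 1 new topics (PR).
Pick 4: M6 covers 1 new topics (hiring).
Greedy uses 4 members.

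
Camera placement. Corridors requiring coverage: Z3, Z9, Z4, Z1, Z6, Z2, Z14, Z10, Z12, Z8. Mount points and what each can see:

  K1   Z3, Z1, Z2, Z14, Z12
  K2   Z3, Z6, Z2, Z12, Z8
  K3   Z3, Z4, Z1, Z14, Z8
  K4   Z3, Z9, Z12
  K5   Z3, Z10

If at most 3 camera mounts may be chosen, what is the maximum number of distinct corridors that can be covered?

Choosing K2, K3, K4 covers {Z3, Z9, Z4, Z1, Z6, Z2, Z14, Z12, Z8} — 9 corridors.
No choice of 3 camera mounts does better; here Z10 is left uncovered.

9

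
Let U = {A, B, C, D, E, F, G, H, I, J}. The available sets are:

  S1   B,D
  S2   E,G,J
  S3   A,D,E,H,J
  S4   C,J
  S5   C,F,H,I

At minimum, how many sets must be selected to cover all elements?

S1, S2, S3, S5 together cover {A, B, C, D, E, F, G, H, I, J} — every element.
No 3 of the 5 sets cover everything (all 10 triples fall short), so 4 is minimum.

4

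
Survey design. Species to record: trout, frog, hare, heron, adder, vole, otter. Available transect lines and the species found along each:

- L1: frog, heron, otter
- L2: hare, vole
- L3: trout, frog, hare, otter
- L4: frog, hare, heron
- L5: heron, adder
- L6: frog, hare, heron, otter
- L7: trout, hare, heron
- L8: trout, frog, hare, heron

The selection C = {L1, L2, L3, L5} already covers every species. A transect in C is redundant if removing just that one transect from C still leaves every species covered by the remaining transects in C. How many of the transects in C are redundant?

Drop L1: the rest still cover every species — redundant.
Drop L2: vole uncovered — not redundant.
Drop L3: trout uncovered — not redundant.
Drop L5: adder uncovered — not redundant.
1 redundant: L1.

1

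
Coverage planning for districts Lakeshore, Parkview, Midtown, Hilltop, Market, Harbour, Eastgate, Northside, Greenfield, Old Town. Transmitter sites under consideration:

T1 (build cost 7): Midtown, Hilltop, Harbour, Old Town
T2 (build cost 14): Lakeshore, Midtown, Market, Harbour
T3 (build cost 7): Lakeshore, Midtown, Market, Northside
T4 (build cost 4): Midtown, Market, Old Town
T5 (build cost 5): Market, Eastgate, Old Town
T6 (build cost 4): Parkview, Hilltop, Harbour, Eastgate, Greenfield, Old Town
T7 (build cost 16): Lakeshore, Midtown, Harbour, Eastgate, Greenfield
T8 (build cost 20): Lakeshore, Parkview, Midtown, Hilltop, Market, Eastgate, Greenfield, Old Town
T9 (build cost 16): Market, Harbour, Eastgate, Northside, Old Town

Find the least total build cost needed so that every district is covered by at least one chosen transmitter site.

11

T3, T6 cover every district at build cost 7 + 4 = 11.
Any cover uses at least 2 transmitter sites; among all covering selections none totals below 11.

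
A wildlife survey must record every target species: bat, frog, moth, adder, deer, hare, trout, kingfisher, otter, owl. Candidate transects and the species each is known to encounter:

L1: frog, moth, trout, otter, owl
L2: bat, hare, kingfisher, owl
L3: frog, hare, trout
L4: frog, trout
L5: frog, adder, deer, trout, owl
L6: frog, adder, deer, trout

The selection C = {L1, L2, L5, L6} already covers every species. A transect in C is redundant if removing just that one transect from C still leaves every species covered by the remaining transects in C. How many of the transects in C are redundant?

2

Drop L1: moth, otter uncovered — not redundant.
Drop L2: bat, hare, kingfisher uncovered — not redundant.
Drop L5: the rest still cover every species — redundant.
Drop L6: the rest still cover every species — redundant.
2 redundant: L5, L6.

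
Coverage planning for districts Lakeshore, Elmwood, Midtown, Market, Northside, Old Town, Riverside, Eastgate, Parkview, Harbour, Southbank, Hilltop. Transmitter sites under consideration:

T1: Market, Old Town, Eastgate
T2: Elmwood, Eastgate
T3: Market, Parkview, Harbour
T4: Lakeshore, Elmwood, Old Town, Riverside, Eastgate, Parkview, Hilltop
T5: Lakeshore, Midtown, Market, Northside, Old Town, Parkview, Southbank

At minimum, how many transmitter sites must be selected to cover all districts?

3

T3, T4, T5 together cover {Lakeshore, Elmwood, Midtown, Market, Northside, Old Town, Riverside, Eastgate, Parkview, Harbour, Southbank, Hilltop} — every district.
No 2 of the 5 transmitter sites cover everything (all 10 pairs fall short), so 3 is minimum.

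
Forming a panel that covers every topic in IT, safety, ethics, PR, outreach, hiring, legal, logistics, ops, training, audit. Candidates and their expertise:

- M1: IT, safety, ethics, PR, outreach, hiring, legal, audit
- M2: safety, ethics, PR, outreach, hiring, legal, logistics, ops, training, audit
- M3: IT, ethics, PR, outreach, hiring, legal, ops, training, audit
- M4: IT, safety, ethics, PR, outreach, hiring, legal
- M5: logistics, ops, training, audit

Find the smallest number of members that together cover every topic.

M1, M2 together cover {IT, safety, ethics, PR, outreach, hiring, legal, logistics, ops, training, audit} — every topic.
No single member contains all 11 topics, so 2 is optimal.

2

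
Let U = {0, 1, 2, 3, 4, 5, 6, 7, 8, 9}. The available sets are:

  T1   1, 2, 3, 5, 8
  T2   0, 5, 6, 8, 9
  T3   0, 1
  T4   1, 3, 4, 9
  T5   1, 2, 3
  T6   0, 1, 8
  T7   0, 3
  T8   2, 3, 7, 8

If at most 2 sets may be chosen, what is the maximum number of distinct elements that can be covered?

8

Choosing T1, T2 covers {0, 1, 2, 3, 5, 6, 8, 9} — 8 elements.
No choice of 2 sets does better; here 4, 7 are left uncovered.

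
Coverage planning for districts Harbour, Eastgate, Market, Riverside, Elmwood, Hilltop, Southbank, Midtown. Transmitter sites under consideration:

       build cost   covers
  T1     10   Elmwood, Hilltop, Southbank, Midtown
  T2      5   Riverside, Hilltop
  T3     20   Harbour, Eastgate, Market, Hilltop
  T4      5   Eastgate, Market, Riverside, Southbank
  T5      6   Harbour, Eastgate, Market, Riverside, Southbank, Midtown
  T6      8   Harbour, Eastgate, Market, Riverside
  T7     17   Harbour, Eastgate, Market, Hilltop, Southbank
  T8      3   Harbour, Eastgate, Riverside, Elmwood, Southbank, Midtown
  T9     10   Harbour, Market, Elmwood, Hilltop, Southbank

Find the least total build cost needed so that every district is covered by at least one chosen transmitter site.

T8, T9 cover every district at build cost 3 + 10 = 13.
Any cover uses at least 2 transmitter sites; among all covering selections none totals below 13.

13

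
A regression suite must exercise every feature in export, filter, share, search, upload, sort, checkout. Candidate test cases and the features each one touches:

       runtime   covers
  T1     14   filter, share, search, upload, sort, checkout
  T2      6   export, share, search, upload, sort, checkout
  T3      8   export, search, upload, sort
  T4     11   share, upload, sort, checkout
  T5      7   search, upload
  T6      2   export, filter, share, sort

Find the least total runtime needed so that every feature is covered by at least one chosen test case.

8

T2, T6 cover every feature at runtime 6 + 2 = 8.
Any cover uses at least 2 test cases; among all covering selections none totals below 8.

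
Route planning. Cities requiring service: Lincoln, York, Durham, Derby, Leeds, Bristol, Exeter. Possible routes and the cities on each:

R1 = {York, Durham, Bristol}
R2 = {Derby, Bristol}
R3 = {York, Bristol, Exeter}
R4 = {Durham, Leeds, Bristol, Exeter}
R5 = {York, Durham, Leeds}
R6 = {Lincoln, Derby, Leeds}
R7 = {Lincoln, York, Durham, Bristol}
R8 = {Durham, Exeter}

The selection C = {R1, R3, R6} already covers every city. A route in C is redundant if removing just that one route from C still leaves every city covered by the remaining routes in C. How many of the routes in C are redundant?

0

Drop R1: Durham uncovered — not redundant.
Drop R3: Exeter uncovered — not redundant.
Drop R6: Lincoln, Derby, Leeds uncovered — not redundant.
None of the routes in C is redundant.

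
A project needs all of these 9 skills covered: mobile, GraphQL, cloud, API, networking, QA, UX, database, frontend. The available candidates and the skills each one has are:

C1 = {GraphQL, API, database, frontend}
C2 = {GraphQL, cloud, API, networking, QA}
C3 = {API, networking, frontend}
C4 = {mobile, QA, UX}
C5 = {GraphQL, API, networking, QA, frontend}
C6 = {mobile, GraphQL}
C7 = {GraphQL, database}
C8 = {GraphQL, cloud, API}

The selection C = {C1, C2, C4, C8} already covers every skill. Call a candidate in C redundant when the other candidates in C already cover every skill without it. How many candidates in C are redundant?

Drop C1: database, frontend uncovered — not redundant.
Drop C2: networking uncovered — not redundant.
Drop C4: mobile, UX uncovered — not redundant.
Drop C8: the rest still cover every skill — redundant.
1 redundant: C8.

1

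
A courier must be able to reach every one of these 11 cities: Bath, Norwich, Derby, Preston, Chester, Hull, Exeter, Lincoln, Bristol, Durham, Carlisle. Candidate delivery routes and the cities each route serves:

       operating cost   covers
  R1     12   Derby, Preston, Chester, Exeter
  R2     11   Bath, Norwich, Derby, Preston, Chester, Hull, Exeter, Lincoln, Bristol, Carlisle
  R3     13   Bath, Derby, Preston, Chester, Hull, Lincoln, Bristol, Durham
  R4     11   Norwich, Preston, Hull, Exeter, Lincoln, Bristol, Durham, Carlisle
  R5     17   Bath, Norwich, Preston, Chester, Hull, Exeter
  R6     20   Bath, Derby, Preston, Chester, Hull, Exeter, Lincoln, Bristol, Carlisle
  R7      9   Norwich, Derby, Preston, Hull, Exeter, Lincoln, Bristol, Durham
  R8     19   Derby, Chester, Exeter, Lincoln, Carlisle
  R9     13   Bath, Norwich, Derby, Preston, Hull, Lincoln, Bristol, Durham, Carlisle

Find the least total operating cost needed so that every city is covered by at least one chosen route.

R2, R7 cover every city at operating cost 11 + 9 = 20.
Any cover uses at least 2 routes; among all covering selections none totals below 20.

20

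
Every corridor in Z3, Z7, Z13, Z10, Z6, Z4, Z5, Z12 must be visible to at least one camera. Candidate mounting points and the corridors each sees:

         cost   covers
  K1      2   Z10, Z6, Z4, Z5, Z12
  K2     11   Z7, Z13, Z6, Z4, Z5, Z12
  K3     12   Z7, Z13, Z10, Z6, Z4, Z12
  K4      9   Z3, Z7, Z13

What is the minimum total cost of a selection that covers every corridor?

11

K1, K4 cover every corridor at cost 2 + 9 = 11.
Any cover uses at least 2 camera mounts; among all covering selections none totals below 11.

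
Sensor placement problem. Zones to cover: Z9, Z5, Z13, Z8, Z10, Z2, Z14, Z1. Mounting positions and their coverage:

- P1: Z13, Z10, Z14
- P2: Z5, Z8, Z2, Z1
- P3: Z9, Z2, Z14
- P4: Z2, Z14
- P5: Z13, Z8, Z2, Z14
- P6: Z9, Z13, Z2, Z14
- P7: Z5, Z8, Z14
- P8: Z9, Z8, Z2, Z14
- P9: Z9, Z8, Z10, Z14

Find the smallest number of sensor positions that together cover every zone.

3

P1, P2, P3 together cover {Z9, Z5, Z13, Z8, Z10, Z2, Z14, Z1} — every zone.
No 2 of the 9 sensor positions cover everything (all 36 pairs fall short), so 3 is minimum.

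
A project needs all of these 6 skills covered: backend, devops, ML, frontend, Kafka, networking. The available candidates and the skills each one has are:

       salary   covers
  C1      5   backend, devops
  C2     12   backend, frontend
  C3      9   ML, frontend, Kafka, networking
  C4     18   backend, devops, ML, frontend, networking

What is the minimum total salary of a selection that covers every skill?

14

C1, C3 cover every skill at salary 5 + 9 = 14.
Any cover uses at least 2 candidates; among all covering selections none totals below 14.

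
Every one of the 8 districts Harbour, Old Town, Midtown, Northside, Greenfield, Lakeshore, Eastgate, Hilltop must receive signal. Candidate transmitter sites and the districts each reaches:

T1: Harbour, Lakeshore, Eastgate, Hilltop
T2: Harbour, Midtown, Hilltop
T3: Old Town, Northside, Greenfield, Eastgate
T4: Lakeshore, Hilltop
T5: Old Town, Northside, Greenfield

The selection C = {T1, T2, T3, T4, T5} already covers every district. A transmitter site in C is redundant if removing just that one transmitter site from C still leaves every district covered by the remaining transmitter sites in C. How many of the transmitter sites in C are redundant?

Drop T1: the rest still cover every district — redundant.
Drop T2: Midtown uncovered — not redundant.
Drop T3: the rest still cover every district — redundant.
Drop T4: the rest still cover every district — redundant.
Drop T5: the rest still cover every district — redundant.
4 redundant: T1, T3, T4, T5.

4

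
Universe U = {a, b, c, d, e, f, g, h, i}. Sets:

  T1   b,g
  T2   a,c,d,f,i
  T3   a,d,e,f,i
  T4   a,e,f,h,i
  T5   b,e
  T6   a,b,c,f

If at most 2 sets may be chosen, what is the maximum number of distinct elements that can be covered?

Choosing T1, T2 covers {a, b, c, d, f, g, i} — 7 elements.
No choice of 2 sets does better; here e, h are left uncovered.

7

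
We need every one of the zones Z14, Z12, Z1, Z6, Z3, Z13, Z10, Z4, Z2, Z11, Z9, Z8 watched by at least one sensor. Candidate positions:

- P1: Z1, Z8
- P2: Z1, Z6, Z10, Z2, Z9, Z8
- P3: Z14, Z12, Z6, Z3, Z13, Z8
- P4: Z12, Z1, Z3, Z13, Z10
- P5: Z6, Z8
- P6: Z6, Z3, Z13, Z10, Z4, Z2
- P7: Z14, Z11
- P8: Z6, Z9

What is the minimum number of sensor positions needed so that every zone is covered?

P2, P3, P6, P7 together cover {Z14, Z12, Z1, Z6, Z3, Z13, Z10, Z4, Z2, Z11, Z9, Z8} — every zone.
No 3 of the 8 sensor positions cover everything (all 56 triples fall short), so 4 is minimum.

4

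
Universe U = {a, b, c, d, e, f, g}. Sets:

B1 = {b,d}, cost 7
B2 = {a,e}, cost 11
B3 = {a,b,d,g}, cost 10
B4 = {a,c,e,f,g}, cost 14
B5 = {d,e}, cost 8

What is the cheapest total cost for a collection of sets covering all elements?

B1, B4 cover every element at cost 7 + 14 = 21.
Any cover uses at least 2 sets; among all covering selections none totals below 21.
Greedy by coverage-per-cost would pick B3, B4 for 24 — worse than the optimum 21.

21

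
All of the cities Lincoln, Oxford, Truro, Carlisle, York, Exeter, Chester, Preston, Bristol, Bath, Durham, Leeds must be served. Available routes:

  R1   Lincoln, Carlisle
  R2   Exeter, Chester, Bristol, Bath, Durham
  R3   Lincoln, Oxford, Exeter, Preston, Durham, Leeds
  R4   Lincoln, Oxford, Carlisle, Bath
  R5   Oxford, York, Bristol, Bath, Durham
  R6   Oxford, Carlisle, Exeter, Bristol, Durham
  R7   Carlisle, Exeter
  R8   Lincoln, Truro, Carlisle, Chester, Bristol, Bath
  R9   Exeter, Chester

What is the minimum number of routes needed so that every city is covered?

R3, R5, R8 together cover {Lincoln, Oxford, Truro, Carlisle, York, Exeter, Chester, Preston, Bristol, Bath, Durham, Leeds} — every city.
No 2 of the 9 routes cover everything (all 36 pairs fall short), so 3 is minimum.

3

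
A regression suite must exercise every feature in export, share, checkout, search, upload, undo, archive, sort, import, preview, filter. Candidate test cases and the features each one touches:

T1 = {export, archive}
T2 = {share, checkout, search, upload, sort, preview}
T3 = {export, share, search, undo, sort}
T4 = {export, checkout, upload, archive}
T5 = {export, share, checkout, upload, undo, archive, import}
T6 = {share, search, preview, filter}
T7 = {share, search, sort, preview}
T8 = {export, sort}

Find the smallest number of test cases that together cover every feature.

3

T2, T5, T6 together cover {export, share, checkout, search, upload, undo, archive, sort, import, preview, filter} — every feature.
No 2 of the 8 test cases cover everything (all 28 pairs fall short), so 3 is minimum.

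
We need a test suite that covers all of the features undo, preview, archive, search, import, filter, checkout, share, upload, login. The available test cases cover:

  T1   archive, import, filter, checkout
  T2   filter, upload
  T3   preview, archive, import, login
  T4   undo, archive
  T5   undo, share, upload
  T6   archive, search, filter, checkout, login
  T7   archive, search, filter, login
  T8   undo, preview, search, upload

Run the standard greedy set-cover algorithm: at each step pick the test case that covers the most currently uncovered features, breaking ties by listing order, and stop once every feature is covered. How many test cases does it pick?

3

Pick 1: T6 covers 5 new features (archive, search, filter, checkout, login).
Pick 2: T5 covers 3 new features (undo, share, upload).
Pick 3: T3 covers 2 new features (preview, import).
Greedy uses 3 test cases.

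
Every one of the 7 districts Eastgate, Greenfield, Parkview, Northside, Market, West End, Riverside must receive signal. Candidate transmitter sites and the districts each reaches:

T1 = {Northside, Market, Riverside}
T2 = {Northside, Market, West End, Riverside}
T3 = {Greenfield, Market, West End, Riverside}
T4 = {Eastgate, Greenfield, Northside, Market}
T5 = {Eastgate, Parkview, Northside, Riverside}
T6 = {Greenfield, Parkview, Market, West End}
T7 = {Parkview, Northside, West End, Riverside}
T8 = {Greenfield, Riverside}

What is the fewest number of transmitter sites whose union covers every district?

T3, T5 together cover {Eastgate, Greenfield, Parkview, Northside, Market, West End, Riverside} — every district.
No single transmitter site contains all 7 districts, so 2 is optimal.
Greedy (largest uncovered first) would take T2, T4, T5 — 3 transmitter sites — but 2 suffice.

2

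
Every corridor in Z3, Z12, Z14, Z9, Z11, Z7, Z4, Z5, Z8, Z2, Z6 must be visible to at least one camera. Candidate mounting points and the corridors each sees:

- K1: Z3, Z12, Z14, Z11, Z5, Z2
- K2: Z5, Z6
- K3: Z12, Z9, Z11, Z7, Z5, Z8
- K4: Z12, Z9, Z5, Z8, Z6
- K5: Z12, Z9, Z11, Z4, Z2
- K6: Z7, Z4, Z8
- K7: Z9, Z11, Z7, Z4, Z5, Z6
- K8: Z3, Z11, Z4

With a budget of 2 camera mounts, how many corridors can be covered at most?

10

Choosing K1, K7 covers {Z3, Z12, Z14, Z9, Z11, Z7, Z4, Z5, Z2, Z6} — 10 corridors.
No choice of 2 camera mounts does better; here Z8 is left uncovered.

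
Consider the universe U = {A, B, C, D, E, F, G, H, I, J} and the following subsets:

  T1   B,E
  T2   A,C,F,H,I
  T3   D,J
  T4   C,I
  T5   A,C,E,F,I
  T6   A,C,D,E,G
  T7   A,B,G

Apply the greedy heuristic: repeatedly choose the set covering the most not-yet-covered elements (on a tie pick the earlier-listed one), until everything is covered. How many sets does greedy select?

4

Pick 1: T2 covers 5 new elements (A, C, F, H, I).
Pick 2: T6 covers 3 new elements (D, E, G).
Pick 3: T1 covers 1 new elements (B).
Pick 4: T3 covers 1 new elements (J).
Greedy uses 4 sets.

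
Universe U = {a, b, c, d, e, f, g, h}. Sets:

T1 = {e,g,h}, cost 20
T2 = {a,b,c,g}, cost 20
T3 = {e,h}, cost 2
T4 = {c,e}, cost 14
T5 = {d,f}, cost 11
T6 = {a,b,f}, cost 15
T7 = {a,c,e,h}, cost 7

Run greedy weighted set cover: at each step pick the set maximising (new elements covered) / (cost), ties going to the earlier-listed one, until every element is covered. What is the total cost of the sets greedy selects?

40

Pick 1: T3 adds 2 new (e, h) at cost 2 (ratio 2/2).
Pick 2: T7 adds 2 new (a, c) at cost 7 (ratio 2/7).
Pick 3: T5 adds 2 new (d, f) at cost 11 (ratio 2/11).
Pick 4: T2 adds 2 new (b, g) at cost 20 (ratio 2/20).
Greedy total cost: 2 + 7 + 11 + 20 = 40. (The true optimum is 33, so greedy overshoots here.)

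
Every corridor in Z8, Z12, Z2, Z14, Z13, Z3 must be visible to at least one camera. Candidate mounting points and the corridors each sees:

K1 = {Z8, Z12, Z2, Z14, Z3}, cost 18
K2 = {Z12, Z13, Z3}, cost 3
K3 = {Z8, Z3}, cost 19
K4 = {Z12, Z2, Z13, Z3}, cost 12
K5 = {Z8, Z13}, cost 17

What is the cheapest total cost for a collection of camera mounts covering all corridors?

21

K1, K2 cover every corridor at cost 18 + 3 = 21.
Any cover uses at least 2 camera mounts; among all covering selections none totals below 21.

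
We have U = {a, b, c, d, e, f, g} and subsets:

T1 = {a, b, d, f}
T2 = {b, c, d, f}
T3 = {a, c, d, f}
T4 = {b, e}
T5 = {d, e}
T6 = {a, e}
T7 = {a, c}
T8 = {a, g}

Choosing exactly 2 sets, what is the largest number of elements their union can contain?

Choosing T2, T6 covers {a, b, c, d, e, f} — 6 elements.
No choice of 2 sets does better; here g is left uncovered.

6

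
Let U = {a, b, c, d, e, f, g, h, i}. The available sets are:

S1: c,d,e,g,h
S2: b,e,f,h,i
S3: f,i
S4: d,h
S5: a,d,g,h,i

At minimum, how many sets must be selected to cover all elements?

S1, S2, S5 together cover {a, b, c, d, e, f, g, h, i} — every element.
No 2 of the 5 sets cover everything (all 10 pairs fall short), so 3 is minimum.

3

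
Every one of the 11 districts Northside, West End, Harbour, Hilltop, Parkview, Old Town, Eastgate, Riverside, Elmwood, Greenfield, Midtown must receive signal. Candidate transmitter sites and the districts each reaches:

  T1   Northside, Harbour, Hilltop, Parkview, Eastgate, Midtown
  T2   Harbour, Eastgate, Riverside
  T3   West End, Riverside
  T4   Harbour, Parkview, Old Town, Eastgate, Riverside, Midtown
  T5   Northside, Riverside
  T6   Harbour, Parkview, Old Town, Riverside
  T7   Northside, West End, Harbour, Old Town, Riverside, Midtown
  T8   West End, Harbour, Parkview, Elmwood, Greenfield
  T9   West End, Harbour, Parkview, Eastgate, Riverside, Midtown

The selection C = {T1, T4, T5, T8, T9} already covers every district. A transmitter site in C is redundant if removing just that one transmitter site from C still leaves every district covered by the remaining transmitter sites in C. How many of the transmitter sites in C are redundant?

Drop T1: Hilltop uncovered — not redundant.
Drop T4: Old Town uncovered — not redundant.
Drop T5: the rest still cover every district — redundant.
Drop T8: Elmwood, Greenfield uncovered — not redundant.
Drop T9: the rest still cover every district — redundant.
2 redundant: T5, T9.

2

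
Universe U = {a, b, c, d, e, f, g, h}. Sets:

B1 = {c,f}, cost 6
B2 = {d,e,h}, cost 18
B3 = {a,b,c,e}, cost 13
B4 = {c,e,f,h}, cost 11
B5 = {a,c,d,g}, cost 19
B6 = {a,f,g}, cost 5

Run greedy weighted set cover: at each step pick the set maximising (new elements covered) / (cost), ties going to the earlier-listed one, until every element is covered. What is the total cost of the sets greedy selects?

47

Pick 1: B6 adds 3 new (a, f, g) at cost 5 (ratio 3/5).
Pick 2: B4 adds 3 new (c, e, h) at cost 11 (ratio 3/11).
Pick 3: B3 adds 1 new (b) at cost 13 (ratio 1/13).
Pick 4: B2 adds 1 new (d) at cost 18 (ratio 1/18).
Greedy total cost: 5 + 11 + 13 + 18 = 47. (The true optimum is 36, so greedy overshoots here.)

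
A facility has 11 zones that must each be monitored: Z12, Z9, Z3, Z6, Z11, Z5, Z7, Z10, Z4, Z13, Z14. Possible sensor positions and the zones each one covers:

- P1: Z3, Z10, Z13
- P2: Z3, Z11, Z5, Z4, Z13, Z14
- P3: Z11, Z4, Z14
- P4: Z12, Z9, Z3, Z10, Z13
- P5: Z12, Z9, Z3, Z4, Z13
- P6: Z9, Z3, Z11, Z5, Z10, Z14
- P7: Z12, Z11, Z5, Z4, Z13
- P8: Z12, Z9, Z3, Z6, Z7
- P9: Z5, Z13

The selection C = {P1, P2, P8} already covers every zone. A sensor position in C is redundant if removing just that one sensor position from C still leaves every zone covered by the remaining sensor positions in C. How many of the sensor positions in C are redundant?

Drop P1: Z10 uncovered — not redundant.
Drop P2: Z11, Z5, Z4, Z14 uncovered — not redundant.
Drop P8: Z12, Z9, Z6, Z7 uncovered — not redundant.
None of the sensor positions in C is redundant.

0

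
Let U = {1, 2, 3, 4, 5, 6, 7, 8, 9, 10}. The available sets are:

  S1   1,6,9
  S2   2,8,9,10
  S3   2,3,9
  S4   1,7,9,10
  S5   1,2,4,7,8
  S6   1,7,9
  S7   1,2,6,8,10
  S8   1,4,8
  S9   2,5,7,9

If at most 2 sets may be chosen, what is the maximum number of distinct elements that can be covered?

Choosing S7, S9 covers {1, 2, 5, 6, 7, 8, 9, 10} — 8 elements.
No choice of 2 sets does better; here 3, 4 are left uncovered.

8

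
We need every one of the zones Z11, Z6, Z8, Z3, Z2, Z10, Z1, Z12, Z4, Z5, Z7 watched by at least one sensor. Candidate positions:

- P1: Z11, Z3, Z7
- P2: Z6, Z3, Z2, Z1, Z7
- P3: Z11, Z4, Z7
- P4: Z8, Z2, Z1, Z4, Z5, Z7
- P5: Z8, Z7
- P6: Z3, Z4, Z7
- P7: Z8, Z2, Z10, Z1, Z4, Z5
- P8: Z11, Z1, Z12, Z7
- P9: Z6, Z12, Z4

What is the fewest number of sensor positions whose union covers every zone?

P1, P7, P9 together cover {Z11, Z6, Z8, Z3, Z2, Z10, Z1, Z12, Z4, Z5, Z7} — every zone.
No 2 of the 9 sensor positions cover everything (all 36 pairs fall short), so 3 is minimum.
Greedy (largest uncovered first) would take P4, P1, P9, P7 — 4 sensor positions — but 3 suffice.

3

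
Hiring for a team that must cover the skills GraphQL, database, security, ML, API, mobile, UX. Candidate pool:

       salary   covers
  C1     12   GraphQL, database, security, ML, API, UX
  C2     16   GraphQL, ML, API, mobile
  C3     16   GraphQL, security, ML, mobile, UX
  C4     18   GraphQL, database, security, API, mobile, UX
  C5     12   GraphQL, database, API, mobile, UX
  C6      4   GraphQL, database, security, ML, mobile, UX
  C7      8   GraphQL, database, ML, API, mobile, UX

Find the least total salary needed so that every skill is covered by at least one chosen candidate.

C6, C7 cover every skill at salary 4 + 8 = 12.
Any cover uses at least 2 candidates; among all covering selections none totals below 12.

12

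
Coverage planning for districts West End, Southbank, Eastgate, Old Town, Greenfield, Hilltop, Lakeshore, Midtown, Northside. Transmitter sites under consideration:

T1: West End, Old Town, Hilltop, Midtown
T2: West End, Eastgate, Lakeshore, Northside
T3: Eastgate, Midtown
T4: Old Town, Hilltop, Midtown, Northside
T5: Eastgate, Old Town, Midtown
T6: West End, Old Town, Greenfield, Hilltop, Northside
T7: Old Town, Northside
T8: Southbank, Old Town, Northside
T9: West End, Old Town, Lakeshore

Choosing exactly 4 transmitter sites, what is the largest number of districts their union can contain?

Choosing T1, T2, T6, T8 covers {West End, Southbank, Eastgate, Old Town, Greenfield, Hilltop, Lakeshore, Midtown, Northside} — 9 districts.
That is all 9 districts.

9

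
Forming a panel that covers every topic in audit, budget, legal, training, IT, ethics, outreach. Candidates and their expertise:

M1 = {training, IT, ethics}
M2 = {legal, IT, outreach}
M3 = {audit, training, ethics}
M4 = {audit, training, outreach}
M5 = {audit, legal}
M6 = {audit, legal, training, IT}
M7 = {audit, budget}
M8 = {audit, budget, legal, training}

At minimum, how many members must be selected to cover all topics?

3

M1, M2, M7 together cover {audit, budget, legal, training, IT, ethics, outreach} — every topic.
No 2 of the 8 members cover everything (all 28 pairs fall short), so 3 is minimum.
Greedy (largest uncovered first) would take M6, M1, M2, M7 — 4 members — but 3 suffice.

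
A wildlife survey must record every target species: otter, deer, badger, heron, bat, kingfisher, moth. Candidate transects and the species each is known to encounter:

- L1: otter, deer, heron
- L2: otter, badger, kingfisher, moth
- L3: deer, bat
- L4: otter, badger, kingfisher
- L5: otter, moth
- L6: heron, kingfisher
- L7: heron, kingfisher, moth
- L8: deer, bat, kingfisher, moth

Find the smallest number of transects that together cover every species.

3

L1, L2, L3 together cover {otter, deer, badger, heron, bat, kingfisher, moth} — every species.
No 2 of the 8 transects cover everything (all 28 pairs fall short), so 3 is minimum.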